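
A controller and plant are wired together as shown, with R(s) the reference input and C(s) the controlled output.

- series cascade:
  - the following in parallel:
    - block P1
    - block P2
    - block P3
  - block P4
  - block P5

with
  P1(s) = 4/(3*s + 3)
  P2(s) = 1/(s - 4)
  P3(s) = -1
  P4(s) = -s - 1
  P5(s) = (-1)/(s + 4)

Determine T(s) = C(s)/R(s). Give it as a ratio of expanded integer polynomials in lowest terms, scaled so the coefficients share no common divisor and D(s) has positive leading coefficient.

First reduce the diagram to T(s).

(1) parallel reduction of P1, P2, P3 gives (-3*s^2 + 16*s - 1)/(3*s^2 - 9*s - 12)
(2) combine (P1+P2+P3), P4, P5 in series: this yields T(s), and no further normalization is needed

Answer: (-3*s^2 + 16*s - 1)/(3*s^2 - 48)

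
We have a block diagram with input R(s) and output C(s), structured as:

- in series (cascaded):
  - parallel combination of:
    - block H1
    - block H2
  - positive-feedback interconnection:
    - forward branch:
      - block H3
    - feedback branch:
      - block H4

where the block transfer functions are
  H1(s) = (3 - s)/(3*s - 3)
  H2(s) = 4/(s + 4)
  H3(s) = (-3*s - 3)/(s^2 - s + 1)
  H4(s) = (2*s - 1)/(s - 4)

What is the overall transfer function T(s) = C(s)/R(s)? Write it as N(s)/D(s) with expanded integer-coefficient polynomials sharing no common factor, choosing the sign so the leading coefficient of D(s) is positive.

First reduce the diagram to T(s).

Step 1 - reduce the parallel group H1, H2 = (-s^2 + 11*s)/(3*s^2 + 9*s - 12)
Step 2 - close the feedback loop around H3, H4 = (-3*s^2 + 9*s + 12)/(s^3 + s^2 + 8*s - 7)
Step 3 - multiply (H1+H2), [H3/(1-H3*H4)] (series): this yields T(s), and no further normalization is needed

Answer: (s^4 - 14*s^3 + 29*s^2 + 44*s)/(s^5 + 4*s^4 + 7*s^3 + 13*s^2 - 53*s + 28)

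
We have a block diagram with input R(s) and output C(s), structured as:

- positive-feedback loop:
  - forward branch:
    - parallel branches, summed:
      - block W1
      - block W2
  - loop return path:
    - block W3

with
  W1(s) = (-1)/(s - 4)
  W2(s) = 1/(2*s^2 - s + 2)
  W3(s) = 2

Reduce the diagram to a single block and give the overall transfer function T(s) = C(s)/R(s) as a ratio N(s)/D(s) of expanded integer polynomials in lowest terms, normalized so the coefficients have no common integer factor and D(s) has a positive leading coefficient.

First reduce the diagram to T(s).

Step 1 - parallel reduction of W1, W2 -> (-2*s^2 + 2*s - 6)/(2*s^3 - 9*s^2 + 6*s - 8)
Step 2 - collapse the loop ((W1+W2) forward, W3 return): this yields T(s), and no further normalization is needed

Answer: (-2*s^2 + 2*s - 6)/(2*s^3 - 5*s^2 + 2*s + 4)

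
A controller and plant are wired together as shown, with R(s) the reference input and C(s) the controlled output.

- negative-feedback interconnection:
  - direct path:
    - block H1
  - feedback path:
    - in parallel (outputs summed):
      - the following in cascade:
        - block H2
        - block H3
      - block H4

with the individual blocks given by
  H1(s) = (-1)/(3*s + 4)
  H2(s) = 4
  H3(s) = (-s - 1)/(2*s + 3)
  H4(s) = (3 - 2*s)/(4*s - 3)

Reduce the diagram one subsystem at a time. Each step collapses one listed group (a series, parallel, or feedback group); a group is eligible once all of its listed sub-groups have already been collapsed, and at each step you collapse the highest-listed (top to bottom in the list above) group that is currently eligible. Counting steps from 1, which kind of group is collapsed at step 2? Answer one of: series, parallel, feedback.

Reducing step by step:

(1) series reduction of H2, H3
(2) combine (H2*H3), H4 in parallel
(3) apply the feedback formula to H1, ((H2*H3)+H4)
So the answer for step 2 is parallel.

Answer: parallel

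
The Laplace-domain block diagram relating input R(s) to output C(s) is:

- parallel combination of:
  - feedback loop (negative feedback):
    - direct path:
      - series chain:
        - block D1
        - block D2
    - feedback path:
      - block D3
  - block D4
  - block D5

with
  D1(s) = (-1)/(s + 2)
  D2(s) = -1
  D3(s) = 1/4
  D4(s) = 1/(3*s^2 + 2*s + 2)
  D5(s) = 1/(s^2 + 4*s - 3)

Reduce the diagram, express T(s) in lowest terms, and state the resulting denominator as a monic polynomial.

[1] cascade D1, D2 = 1/(s + 2)
[2] reduce the feedback loop with forward (D1*D2) and return D3 = 4/(4*s + 9)
[3] reduce the parallel group [(D1*D2)/(1+(D1*D2)*D3)], D4, D5 = (12*s^4 + 72*s^3 + 64*s^2 + 58*s - 33)/(12*s^5 + 83*s^4 + 130*s^3 + 17*s^2 - 6*s - 54)
Step 3 gives the fully reduced T(s), with no common factor left to cancel. The denominator's leading coefficient is 12, so divide each of its coefficients by 12 to get the monic form.

Final answer: s^5 + 83*s^4/12 + 65*s^3/6 + 17*s^2/12 - s/2 - 9/2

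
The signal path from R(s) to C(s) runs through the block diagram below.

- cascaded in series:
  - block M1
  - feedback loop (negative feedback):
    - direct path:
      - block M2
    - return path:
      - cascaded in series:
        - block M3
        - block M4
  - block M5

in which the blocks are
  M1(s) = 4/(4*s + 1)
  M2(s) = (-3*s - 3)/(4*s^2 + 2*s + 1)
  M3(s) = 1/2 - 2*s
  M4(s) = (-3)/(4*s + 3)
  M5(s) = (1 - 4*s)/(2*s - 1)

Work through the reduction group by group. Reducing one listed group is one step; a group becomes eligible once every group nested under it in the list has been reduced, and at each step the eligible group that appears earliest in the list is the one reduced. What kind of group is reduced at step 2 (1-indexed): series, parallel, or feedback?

Step 1. combine M3, M4 in series
Step 2. feedback reduction of M2, (M3*M4)
Step 3. combine M1, [M2/(1+M2*(M3*M4))], M5 in series
So the answer for step 2 is feedback.

Hence the answer: feedback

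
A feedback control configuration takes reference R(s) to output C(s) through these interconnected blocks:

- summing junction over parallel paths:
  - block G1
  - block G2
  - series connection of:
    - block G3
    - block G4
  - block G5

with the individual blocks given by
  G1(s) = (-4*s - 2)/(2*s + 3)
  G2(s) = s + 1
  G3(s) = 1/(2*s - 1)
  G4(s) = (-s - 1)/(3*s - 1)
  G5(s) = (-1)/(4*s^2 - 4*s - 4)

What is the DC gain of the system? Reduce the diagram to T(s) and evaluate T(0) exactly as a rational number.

First reduce the diagram to T(s).

1. series reduction of G3, G4, giving (-s - 1)/(6*s^2 - 5*s + 1)
2. combine G1, G2, (G3*G4), G5 in parallel, giving (48*s^6 - 64*s^5 - 28*s^4 - 36*s^3 + 16*s^2 + 57*s + 5)/(48*s^5 - 16*s^4 - 132*s^3 + 32*s^2 + 40*s - 12)
Evaluating the step-2 result (the overall T(s)) at s = 0 gives T(0) = 5/(-12) = -5/12.

Answer: -5/12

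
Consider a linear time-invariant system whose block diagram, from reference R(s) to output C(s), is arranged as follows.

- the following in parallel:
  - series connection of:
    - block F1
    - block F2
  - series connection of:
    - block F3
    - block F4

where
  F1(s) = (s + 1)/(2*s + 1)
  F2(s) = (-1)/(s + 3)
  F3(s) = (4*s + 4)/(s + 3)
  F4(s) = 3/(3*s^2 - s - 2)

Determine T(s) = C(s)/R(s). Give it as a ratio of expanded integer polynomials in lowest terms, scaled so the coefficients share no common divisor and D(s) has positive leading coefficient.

Step 1. cascade F1, F2 = (-s - 1)/(2*s^2 + 7*s + 3)
Step 2. series reduction of F3, F4 = (12*s + 12)/(3*s^3 + 8*s^2 - 5*s - 6)
Step 3. add (F1*F2), (F3*F4) (parallel); the result is T(s) itself (integer coefficients, no common factor, positive leading denominator coefficient)

Hence the answer: (-3*s^3 + 22*s^2 + 39*s + 14)/(6*s^4 + 19*s^3 - 2*s^2 - 17*s - 6)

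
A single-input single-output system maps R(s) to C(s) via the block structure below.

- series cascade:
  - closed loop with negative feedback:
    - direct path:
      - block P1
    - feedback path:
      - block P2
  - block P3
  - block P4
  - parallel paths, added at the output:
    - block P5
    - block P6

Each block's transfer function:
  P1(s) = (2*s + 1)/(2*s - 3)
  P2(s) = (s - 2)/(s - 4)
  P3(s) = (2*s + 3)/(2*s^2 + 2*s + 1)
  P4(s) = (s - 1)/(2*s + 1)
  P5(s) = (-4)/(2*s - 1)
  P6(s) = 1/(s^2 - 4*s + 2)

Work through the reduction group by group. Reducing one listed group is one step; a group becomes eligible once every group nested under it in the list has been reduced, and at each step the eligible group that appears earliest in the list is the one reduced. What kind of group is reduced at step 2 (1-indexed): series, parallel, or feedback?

Step 1: close the feedback loop around P1, P2
Step 2: add P5, P6 (parallel)
Step 3: cascade [P1/(1+P1*P2)], P3, P4, (P5+P6)
So the answer for step 2 is parallel.

Answer: parallel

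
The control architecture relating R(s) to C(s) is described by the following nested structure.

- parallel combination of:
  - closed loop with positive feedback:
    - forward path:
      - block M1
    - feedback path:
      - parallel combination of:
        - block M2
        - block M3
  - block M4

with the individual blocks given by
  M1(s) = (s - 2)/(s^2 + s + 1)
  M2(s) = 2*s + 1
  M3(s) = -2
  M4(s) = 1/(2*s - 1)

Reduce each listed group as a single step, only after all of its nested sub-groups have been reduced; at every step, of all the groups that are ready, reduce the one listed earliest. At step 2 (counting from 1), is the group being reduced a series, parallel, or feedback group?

Reducing step by step:

Step 1. sum the parallel branches M2, M3
Step 2. collapse the loop (M1 forward, (M2+M3) return)
Step 3. reduce the parallel group [M1/(1-M1*(M2+M3))], M4
The group at step 2 is a feedback group.

Answer: feedback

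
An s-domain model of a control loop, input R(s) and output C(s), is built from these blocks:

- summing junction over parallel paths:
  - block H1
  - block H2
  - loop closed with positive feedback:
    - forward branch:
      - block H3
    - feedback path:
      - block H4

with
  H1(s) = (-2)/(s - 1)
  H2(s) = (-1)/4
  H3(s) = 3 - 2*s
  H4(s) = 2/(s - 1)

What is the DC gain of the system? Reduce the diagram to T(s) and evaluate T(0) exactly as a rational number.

Step 1. collapse the loop (H3 forward, H4 return) = (-2*s^2 + 5*s - 3)/(5*s - 7)
Step 2. add H1, H2, [H3/(1-H3*H4)] (parallel) = (-8*s^3 + 23*s^2 - 60*s + 61)/(20*s^2 - 48*s + 28)
DC gain: substitute s = 0 into T(s) from step 2: T(0) = 61/28.

Hence the answer: 61/28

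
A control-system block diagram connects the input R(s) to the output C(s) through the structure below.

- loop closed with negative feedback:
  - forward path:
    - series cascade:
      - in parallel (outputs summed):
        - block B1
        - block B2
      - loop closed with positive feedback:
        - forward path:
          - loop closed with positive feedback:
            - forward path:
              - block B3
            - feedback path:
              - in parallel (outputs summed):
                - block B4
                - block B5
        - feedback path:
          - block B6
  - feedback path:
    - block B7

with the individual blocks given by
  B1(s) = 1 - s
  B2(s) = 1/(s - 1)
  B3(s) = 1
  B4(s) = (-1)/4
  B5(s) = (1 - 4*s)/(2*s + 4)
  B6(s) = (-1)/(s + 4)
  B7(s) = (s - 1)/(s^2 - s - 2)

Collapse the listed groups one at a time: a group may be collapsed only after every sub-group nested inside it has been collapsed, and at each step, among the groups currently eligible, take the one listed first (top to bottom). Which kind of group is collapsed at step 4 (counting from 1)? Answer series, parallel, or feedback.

The answer is feedback.

Reasoning:
1. combine B1, B2 in parallel
2. combine B4, B5 in parallel
3. reduce the feedback loop with forward B3 and return (B4+B5)
4. close the feedback loop around [B3/(1-B3*(B4+B5))], B6
5. reduce the series chain (B1+B2), [[B3/(1-B3*(B4+B5))]/(1-[B3/(1-B3*(B4+B5))]*B6)]
6. apply the feedback formula to ((B1+B2)*[[B3/(1-B3*(B4+B5))]/(1-[B3/(1-B3*(B4+B5))]*B6)]), B7
Step 4 collapses a feedback group.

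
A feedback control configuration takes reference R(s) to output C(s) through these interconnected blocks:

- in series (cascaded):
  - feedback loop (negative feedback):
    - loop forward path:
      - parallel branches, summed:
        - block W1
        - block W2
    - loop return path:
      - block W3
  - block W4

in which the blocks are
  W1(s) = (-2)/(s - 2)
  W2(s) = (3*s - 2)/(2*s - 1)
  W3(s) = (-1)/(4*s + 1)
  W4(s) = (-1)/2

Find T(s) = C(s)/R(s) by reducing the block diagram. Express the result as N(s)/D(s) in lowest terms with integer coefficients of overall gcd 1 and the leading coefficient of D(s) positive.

[1] combine W1, W2 in parallel gives (3*s^2 - 12*s + 6)/(2*s^2 - 5*s + 2)
[2] reduce the feedback loop with forward (W1+W2) and return W3 gives (12*s^3 - 45*s^2 + 12*s + 6)/(8*s^3 - 21*s^2 + 15*s - 4)
[3] multiply [(W1+W2)/(1+(W1+W2)*W3)], W4 (series); the result is T(s) itself (integer coefficients, no common factor, positive leading denominator coefficient)

Final answer: (-12*s^3 + 45*s^2 - 12*s - 6)/(16*s^3 - 42*s^2 + 30*s - 8)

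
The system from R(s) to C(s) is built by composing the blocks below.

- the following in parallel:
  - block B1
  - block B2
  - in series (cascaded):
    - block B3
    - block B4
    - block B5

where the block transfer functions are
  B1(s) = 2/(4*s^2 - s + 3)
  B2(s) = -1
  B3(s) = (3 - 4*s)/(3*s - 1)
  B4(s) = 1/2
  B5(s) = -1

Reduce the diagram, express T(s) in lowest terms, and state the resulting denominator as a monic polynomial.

Step 1. combine B3, B4, B5 in series gives (4*s - 3)/(6*s - 2)
Step 2. sum the parallel branches B1, B2, (B3*B4*B5) gives (-8*s^3 - 2*s^2 + 7*s - 7)/(24*s^3 - 14*s^2 + 20*s - 6)
No further cancellation is possible in the step-2 result, so that is T(s). Its denominator becomes monic after dividing by the leading coefficient 24.

Hence the answer: s^3 - 7*s^2/12 + 5*s/6 - 1/4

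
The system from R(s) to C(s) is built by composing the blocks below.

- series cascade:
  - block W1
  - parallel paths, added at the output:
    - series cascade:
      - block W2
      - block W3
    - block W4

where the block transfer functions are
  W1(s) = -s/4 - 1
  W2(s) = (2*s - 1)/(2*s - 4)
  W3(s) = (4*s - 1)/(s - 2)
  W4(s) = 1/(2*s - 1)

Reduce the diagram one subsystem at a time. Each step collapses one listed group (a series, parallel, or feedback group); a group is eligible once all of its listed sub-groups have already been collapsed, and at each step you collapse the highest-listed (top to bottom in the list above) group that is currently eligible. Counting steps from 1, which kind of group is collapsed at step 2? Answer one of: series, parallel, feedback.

Answer: parallel

Working:
Step 1: multiply W2, W3 (series)
Step 2: add (W2*W3), W4 (parallel)
Step 3: cascade W1, ((W2*W3)+W4)
Step 2 collapses a parallel group.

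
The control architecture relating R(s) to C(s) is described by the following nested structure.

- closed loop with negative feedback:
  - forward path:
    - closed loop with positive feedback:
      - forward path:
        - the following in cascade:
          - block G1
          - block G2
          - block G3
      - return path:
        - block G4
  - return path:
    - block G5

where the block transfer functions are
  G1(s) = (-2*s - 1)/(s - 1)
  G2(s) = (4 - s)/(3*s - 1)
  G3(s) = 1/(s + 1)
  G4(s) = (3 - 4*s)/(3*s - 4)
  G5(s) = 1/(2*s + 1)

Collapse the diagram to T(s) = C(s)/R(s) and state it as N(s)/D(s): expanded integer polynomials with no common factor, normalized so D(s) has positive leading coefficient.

Step 1 - multiply G1, G2, G3 (series), giving (2*s^2 - 7*s - 4)/(3*s^3 - s^2 - 3*s + 1)
Step 2 - feedback reduction of (G1*G2*G3), G4, giving (6*s^3 - 29*s^2 + 16*s + 16)/(9*s^4 - 7*s^3 - 39*s^2 + 20*s + 8)
Step 3 - collapse the loop ([(G1*G2*G3)/(1-(G1*G2*G3)*G4)] forward, G5 return), giving the overall T(s)

Final answer: (6*s^3 - 29*s^2 + 16*s + 16)/(9*s^4 - 7*s^3 - 36*s^2 + 4*s + 24)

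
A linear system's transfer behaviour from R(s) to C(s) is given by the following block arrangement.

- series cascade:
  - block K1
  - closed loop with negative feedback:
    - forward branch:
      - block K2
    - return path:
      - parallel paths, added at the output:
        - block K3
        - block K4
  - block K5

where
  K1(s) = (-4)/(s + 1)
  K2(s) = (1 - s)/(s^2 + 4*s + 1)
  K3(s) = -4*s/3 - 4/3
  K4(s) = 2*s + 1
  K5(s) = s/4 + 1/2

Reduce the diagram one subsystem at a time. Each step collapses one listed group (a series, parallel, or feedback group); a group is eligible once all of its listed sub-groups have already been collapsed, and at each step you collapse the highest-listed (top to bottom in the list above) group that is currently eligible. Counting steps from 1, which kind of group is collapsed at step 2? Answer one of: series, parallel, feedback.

Answer: feedback

Working:
Step 1 - combine K3, K4 in parallel
Step 2 - close the feedback loop around K2, (K3+K4)
Step 3 - reduce the series chain K1, [K2/(1+K2*(K3+K4))], K5
Step 2 collapses a feedback group.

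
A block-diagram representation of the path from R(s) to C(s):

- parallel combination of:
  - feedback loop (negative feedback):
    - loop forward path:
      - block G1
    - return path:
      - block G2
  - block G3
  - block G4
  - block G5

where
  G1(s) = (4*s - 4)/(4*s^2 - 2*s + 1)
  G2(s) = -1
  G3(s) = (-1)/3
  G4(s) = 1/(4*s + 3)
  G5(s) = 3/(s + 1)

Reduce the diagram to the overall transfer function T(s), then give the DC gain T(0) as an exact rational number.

Answer: 11/5

Working:
Step 1. feedback reduction of G1, G2; result (4*s - 4)/(4*s^2 - 6*s + 5)
Step 2. reduce the parallel group [G1/(1+G1*G2)], G3, G4, G5; result (-16*s^4 + 200*s^3 - 68*s^2 - 50*s + 99)/(48*s^4 + 12*s^3 - 30*s^2 + 51*s + 45)
The step-2 result is T(s). Setting s = 0: T(0) = 99/45 = 11/5.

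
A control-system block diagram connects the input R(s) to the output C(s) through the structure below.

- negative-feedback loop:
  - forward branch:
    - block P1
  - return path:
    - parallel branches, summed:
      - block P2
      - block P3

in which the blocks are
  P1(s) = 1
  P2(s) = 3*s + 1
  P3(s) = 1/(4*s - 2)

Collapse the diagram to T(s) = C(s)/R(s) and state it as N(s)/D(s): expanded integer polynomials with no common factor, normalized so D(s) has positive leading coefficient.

Answer: (4*s - 2)/(12*s^2 + 2*s - 3)

Working:
Step 1: combine P2, P3 in parallel = (12*s^2 - 2*s - 1)/(4*s - 2)
Step 2: reduce the feedback loop with forward P1 and return (P2+P3); the result is T(s) itself (integer coefficients, no common factor, positive leading denominator coefficient)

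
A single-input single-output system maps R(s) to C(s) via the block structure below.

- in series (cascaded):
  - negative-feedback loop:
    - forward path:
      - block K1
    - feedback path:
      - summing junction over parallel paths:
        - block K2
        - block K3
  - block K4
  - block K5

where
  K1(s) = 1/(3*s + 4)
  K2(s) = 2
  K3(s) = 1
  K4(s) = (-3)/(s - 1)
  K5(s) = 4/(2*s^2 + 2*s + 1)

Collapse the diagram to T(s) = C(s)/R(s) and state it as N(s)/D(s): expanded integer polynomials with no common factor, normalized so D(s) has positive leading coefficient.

Step 1 - parallel reduction of K2, K3 = 3
Step 2 - feedback reduction of K1, (K2+K3) = 1/(3*s + 7)
Step 3 - cascade [K1/(1+K1*(K2+K3))], K4, K5; the result is T(s) itself (integer coefficients, no common factor, positive leading denominator coefficient)

Hence the answer: (-12)/(6*s^4 + 14*s^3 - 3*s^2 - 10*s - 7)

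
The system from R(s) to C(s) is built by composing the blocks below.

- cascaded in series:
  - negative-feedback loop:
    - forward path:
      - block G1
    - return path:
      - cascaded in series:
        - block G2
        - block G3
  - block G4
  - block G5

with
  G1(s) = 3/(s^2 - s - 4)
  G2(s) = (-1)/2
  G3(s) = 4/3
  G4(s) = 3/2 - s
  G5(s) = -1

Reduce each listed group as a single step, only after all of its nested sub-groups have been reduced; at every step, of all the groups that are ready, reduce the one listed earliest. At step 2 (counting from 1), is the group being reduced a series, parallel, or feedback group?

Reducing step by step:

Step 1: reduce the series chain G2, G3
Step 2: apply the feedback formula to G1, (G2*G3)
Step 3: series reduction of [G1/(1+G1*(G2*G3))], G4, G5
So the answer for step 2 is feedback.

Answer: feedback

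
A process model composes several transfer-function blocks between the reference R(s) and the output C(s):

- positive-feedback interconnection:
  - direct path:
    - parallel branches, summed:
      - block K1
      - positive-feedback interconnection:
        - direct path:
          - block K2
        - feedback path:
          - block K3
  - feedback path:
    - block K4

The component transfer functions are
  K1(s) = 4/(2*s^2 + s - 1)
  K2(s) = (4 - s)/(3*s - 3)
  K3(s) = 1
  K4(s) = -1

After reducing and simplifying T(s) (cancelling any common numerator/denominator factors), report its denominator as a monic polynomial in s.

Answer: s^3 - s^2/2 + 5*s/3 - 25/6

Working:
[1] collapse the loop (K2 forward, K3 return): (4 - s)/(4*s - 7)
[2] add K1, [K2/(1-K2*K3)] (parallel): (-2*s^3 + 7*s^2 + 21*s - 32)/(8*s^3 - 10*s^2 - 11*s + 7)
[3] collapse the loop ((K1+[K2/(1-K2*K3)]) forward, K4 return): (-2*s^3 + 7*s^2 + 21*s - 32)/(6*s^3 - 3*s^2 + 10*s - 25)
Step 3 gives the fully reduced T(s), with no common factor left to cancel. The denominator's leading coefficient is 6, so divide each of its coefficients by 6 to get the monic form.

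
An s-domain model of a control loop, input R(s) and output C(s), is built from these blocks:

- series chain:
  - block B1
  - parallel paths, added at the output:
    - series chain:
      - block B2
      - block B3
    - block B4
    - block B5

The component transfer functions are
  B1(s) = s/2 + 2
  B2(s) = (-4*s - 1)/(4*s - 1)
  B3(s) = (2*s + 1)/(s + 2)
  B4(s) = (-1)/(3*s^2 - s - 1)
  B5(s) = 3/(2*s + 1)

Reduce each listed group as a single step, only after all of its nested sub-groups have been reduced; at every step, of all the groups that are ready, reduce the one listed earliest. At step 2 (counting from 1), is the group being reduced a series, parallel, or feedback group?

1. cascade B2, B3
2. reduce the parallel group (B2*B3), B4, B5
3. series reduction of B1, ((B2*B3)+B4+B5)
So the answer for step 2 is parallel.

Hence the answer: parallel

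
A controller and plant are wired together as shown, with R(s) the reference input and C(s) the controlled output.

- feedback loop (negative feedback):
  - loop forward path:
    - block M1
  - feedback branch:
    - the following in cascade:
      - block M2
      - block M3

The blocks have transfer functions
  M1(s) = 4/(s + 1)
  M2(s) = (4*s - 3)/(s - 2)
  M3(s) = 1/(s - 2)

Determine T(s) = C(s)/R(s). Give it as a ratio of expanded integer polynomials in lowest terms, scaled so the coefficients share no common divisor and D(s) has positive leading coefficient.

1. reduce the series chain M2, M3 = (4*s - 3)/(s^2 - 4*s + 4)
2. feedback reduction of M1, (M2*M3): this yields T(s), and no further normalization is needed

Therefore the answer is (4*s^2 - 16*s + 16)/(s^3 - 3*s^2 + 16*s - 8).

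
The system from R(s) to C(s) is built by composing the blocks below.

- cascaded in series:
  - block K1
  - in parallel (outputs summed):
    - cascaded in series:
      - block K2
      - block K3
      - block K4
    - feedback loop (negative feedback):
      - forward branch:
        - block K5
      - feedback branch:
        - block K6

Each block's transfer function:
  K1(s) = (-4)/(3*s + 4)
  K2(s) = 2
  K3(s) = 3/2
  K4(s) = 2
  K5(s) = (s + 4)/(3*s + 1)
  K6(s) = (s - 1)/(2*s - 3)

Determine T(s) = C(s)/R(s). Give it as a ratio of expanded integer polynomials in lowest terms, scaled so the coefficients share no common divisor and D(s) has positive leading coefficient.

Step 1: reduce the series chain K2, K3, K4, giving 6
Step 2: reduce the feedback loop with forward K5 and return K6, giving (2*s^2 + 5*s - 12)/(7*s^2 - 4*s - 7)
Step 3: parallel reduction of (K2*K3*K4), [K5/(1+K5*K6)], giving (44*s^2 - 19*s - 54)/(7*s^2 - 4*s - 7)
Step 4: combine K1, ((K2*K3*K4)+[K5/(1+K5*K6)]) in series - this is the overall T(s), already in the required normalized form

Answer: (-176*s^2 + 76*s + 216)/(21*s^3 + 16*s^2 - 37*s - 28)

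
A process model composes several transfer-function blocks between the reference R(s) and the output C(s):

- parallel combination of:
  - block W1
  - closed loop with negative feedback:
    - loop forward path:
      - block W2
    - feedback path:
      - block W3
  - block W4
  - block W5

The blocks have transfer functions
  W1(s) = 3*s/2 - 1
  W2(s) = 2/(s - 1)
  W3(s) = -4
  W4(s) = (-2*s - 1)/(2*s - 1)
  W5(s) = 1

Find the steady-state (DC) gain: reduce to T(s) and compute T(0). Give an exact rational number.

[1] close the feedback loop around W2, W3 gives 2/(s - 9)
[2] combine W1, [W2/(1+W2*W3)], W4, W5 in parallel gives (6*s^3 - 61*s^2 + 69*s + 14)/(4*s^2 - 38*s + 18)
Step 2 gives the overall T(s). Then T(0) = 14/18 = 7/9.

Therefore the answer is 7/9.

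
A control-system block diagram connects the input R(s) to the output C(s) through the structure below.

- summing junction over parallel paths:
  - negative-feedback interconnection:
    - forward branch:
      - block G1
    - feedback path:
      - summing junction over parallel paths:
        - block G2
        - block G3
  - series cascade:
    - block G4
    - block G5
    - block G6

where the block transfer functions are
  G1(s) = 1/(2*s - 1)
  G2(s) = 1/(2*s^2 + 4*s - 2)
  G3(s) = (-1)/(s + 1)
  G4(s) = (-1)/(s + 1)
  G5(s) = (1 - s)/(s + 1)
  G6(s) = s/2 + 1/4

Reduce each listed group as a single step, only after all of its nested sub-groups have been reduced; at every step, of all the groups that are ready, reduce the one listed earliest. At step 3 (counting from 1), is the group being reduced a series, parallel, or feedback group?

Answer: series

Working:
(1) add G2, G3 (parallel)
(2) apply the feedback formula to G1, (G2+G3)
(3) reduce the series chain G4, G5, G6
(4) reduce the parallel group [G1/(1+G1*(G2+G3))], (G4*G5*G6)
At step 3 the group reduced is series.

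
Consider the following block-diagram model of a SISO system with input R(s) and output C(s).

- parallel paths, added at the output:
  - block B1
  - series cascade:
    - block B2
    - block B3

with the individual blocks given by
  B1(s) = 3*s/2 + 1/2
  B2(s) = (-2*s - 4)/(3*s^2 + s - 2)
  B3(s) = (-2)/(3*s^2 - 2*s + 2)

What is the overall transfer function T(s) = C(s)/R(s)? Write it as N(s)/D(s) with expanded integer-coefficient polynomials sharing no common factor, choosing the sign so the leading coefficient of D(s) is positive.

Step 1. cascade B2, B3, giving (4*s + 8)/(9*s^4 - 3*s^3 - 2*s^2 + 6*s - 4)
Step 2. add B1, (B2*B3) (parallel) - this is the overall T(s), already in the required normalized form

Answer: (27*s^5 - 9*s^3 + 16*s^2 + 2*s + 12)/(18*s^4 - 6*s^3 - 4*s^2 + 12*s - 8)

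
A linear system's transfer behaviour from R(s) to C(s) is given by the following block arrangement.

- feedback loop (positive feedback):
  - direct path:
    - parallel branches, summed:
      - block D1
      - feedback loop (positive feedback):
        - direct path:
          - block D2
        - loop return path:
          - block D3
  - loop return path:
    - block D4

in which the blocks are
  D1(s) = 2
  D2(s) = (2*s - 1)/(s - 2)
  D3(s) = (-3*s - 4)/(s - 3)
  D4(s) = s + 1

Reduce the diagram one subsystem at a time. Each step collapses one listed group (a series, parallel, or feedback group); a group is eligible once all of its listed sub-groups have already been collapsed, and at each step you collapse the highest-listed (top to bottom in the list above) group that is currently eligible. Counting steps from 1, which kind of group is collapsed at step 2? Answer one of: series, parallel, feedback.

(1) collapse the loop (D2 forward, D3 return)
(2) combine D1, [D2/(1-D2*D3)] in parallel
(3) apply the feedback formula to (D1+[D2/(1-D2*D3)]), D4
So the answer for step 2 is parallel.

Answer: parallel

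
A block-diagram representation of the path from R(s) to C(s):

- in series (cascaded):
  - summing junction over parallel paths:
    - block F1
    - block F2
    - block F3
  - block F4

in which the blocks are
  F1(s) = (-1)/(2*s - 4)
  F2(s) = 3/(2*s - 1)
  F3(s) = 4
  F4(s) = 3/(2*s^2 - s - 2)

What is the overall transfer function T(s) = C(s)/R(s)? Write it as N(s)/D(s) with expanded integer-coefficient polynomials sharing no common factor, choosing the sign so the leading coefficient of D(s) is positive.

First reduce the diagram to T(s).

Step 1. combine F1, F2, F3 in parallel gives (16*s^2 - 36*s + 5)/(4*s^2 - 10*s + 4)
Step 2. reduce the series chain (F1+F2+F3), F4; the result is T(s) itself (integer coefficients, no common factor, positive leading denominator coefficient)

Answer: (48*s^2 - 108*s + 15)/(8*s^4 - 24*s^3 + 10*s^2 + 16*s - 8)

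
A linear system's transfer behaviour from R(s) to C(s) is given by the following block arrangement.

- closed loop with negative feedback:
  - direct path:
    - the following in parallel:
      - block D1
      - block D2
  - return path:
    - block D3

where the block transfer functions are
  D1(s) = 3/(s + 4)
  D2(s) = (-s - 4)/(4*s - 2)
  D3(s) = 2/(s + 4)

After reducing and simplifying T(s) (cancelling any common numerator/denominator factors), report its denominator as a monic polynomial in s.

1. parallel reduction of D1, D2; result (-s^2 + 4*s - 22)/(4*s^2 + 14*s - 8)
2. apply the feedback formula to (D1+D2), D3; result (-s^3 - 6*s - 88)/(4*s^3 + 28*s^2 + 56*s - 76)
T(s) is the step-2 result (common factors already cancelled). Leading coefficient of the denominator: 4. Divide through by 4 for the monic polynomial.

Final answer: s^3 + 7*s^2 + 14*s - 19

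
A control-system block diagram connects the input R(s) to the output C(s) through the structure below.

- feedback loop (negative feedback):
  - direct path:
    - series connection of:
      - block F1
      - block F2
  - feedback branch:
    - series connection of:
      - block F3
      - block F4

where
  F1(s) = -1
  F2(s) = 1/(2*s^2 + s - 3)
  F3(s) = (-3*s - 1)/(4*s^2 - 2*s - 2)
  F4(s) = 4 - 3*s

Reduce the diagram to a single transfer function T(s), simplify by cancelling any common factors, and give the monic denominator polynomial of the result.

(1) combine F1, F2 in series gives (-1)/(2*s^2 + s - 3)
(2) combine F3, F4 in series gives (9*s^2 - 9*s - 4)/(4*s^2 - 2*s - 2)
(3) feedback reduction of (F1*F2), (F3*F4) gives (-4*s^2 + 2*s + 2)/(8*s^4 - 27*s^2 + 13*s + 10)
T(s) is the step-3 result (common factors already cancelled). Leading coefficient of the denominator: 8. Divide through by 8 for the monic polynomial.

Therefore the answer is s^4 - 27*s^2/8 + 13*s/8 + 5/4.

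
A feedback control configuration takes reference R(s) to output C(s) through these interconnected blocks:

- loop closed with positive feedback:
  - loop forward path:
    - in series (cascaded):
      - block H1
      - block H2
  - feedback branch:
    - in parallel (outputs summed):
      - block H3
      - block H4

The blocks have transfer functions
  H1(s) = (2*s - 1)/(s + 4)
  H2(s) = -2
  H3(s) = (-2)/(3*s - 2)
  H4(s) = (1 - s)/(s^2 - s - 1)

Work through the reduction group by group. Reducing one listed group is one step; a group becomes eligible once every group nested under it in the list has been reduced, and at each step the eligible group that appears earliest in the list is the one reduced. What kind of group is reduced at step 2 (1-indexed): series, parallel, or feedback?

[1] multiply H1, H2 (series)
[2] parallel reduction of H3, H4
[3] apply the feedback formula to (H1*H2), (H3+H4)
Step 2 collapses a parallel group.

Therefore the answer is parallel.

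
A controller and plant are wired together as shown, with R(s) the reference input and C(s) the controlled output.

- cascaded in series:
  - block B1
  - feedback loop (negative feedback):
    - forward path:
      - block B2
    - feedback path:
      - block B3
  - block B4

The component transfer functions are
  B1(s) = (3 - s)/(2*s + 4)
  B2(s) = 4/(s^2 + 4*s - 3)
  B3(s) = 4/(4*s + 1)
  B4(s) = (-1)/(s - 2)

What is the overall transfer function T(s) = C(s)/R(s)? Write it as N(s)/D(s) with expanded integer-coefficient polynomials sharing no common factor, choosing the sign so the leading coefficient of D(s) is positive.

Step 1. apply the feedback formula to B2, B3 -> (16*s + 4)/(4*s^3 + 17*s^2 - 8*s + 13)
Step 2. combine B1, [B2/(1+B2*B3)], B4 in series: this yields T(s), and no further normalization is needed

Final answer: (8*s^2 - 22*s - 6)/(4*s^5 + 17*s^4 - 24*s^3 - 55*s^2 + 32*s - 52)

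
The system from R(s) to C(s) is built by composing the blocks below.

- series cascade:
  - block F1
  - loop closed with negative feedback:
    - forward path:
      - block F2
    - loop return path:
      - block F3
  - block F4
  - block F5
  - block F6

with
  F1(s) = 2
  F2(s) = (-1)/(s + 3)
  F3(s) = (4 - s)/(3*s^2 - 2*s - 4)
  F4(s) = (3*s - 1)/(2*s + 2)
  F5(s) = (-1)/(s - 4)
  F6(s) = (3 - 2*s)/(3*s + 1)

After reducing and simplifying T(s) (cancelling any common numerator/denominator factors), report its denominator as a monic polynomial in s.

Step 1 - apply the feedback formula to F2, F3: (-3*s^2 + 2*s + 4)/(3*s^3 + 7*s^2 - 9*s - 16)
Step 2 - reduce the series chain F1, [F2/(1+F2*F3)], F4, F5, F6: (-18*s^4 + 45*s^3 - 7*s^2 - 38*s + 12)/(9*s^6 - 3*s^5 - 128*s^4 - 93*s^3 + 235*s^2 + 276*s + 64)
T(s) is the step-2 result (common factors already cancelled). Leading coefficient of the denominator: 9. Divide through by 9 for the monic polynomial.

Hence the answer: s^6 - s^5/3 - 128*s^4/9 - 31*s^3/3 + 235*s^2/9 + 92*s/3 + 64/9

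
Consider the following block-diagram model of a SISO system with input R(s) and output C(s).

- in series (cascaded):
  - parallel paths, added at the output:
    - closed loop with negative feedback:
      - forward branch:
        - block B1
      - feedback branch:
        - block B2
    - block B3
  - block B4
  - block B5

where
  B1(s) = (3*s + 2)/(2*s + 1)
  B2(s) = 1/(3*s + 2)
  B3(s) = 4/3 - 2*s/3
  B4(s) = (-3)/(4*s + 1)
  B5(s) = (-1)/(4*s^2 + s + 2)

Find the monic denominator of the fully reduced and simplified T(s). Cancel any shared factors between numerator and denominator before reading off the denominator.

First reduce the diagram to T(s).

Step 1: reduce the feedback loop with forward B1 and return B2, giving (3*s + 2)/(2*s + 2)
Step 2: parallel reduction of [B1/(1+B1*B2)], B3, giving (-4*s^2 + 13*s + 14)/(6*s + 6)
Step 3: cascade ([B1/(1+B1*B2)]+B3), B4, B5, giving (-4*s^2 + 13*s + 14)/(32*s^4 + 48*s^3 + 34*s^2 + 22*s + 4)
No further cancellation is possible in the step-3 result, so that is T(s). Its denominator becomes monic after dividing by the leading coefficient 32.

Answer: s^4 + 3*s^3/2 + 17*s^2/16 + 11*s/16 + 1/8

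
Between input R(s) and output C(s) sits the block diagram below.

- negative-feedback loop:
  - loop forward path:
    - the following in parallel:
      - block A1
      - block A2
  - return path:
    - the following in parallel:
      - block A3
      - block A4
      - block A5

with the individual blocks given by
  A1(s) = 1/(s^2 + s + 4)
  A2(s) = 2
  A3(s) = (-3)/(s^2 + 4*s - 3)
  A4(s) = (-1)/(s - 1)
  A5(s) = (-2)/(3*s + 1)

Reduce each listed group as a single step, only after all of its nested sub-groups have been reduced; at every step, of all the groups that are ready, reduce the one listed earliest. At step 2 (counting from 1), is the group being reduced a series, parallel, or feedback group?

Reducing step by step:

Step 1: add A1, A2 (parallel)
Step 2: combine A3, A4, A5 in parallel
Step 3: collapse the loop ((A1+A2) forward, (A3+A4+A5) return)
At step 2 the group reduced is parallel.

Answer: parallel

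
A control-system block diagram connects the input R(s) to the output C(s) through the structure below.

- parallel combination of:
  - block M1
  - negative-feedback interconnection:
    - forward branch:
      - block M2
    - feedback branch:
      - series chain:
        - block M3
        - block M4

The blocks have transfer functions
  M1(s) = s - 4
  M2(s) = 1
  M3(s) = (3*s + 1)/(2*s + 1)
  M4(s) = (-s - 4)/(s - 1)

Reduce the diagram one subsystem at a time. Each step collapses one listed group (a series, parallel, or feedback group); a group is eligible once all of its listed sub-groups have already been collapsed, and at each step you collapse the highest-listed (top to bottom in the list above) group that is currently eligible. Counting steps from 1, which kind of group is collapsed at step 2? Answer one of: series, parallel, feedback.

1. multiply M3, M4 (series)
2. apply the feedback formula to M2, (M3*M4)
3. combine M1, [M2/(1+M2*(M3*M4))] in parallel
At step 2 the group reduced is feedback.

Answer: feedback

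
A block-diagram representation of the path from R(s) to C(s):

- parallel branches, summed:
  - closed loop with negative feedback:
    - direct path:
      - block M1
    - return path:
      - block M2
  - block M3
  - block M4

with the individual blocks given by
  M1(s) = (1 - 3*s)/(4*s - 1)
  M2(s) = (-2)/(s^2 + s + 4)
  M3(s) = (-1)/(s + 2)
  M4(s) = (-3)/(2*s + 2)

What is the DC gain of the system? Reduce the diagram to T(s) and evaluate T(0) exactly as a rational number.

Reducing step by step:

(1) reduce the feedback loop with forward M1 and return M2 gives (-3*s^3 - 2*s^2 - 11*s + 4)/(4*s^3 + 3*s^2 + 21*s - 6)
(2) reduce the parallel group [M1/(1+M1*M2)], M3, M4 gives (-6*s^5 - 42*s^4 - 93*s^3 - 195*s^2 - 158*s + 64)/(8*s^5 + 30*s^4 + 76*s^3 + 126*s^2 + 48*s - 24)
Evaluating the step-2 result (the overall T(s)) at s = 0 gives T(0) = 64/(-24) = -8/3.

Answer: -8/3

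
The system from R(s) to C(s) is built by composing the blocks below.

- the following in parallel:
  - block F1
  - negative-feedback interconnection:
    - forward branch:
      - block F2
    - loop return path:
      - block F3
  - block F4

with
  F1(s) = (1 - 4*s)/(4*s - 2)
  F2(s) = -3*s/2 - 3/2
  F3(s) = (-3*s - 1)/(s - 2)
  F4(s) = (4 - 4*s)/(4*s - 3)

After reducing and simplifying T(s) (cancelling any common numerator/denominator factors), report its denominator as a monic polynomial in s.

Reducing step by step:

1. collapse the loop (F2 forward, F3 return) gives (-3*s^2 + 3*s + 6)/(9*s^2 + 14*s - 1)
2. parallel reduction of F1, [F2/(1+F2*F3)], F4 gives (-336*s^4 + 20*s^3 + 511*s^2 - 296*s + 47)/(144*s^4 + 44*s^3 - 242*s^2 + 104*s - 6)
No further cancellation is possible in the step-2 result, so that is T(s). Its denominator becomes monic after dividing by the leading coefficient 144.

Answer: s^4 + 11*s^3/36 - 121*s^2/72 + 13*s/18 - 1/24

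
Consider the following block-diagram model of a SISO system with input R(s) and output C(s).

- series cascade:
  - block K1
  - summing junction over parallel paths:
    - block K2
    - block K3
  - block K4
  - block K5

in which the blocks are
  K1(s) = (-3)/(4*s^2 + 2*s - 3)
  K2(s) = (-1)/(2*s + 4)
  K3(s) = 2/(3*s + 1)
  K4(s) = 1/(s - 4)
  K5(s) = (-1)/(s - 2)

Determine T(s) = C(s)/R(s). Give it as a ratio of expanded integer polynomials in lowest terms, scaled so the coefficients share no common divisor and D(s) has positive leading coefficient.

The answer is (3*s + 21)/(24*s^6 - 76*s^5 - 190*s^4 + 354*s^3 + 400*s^2 - 200*s - 96).

Reasoning:
Step 1: sum the parallel branches K2, K3 = (s + 7)/(6*s^2 + 14*s + 4)
Step 2: cascade K1, (K2+K3), K4, K5, which is the overall transfer function T(s) = C(s)/R(s) in lowest terms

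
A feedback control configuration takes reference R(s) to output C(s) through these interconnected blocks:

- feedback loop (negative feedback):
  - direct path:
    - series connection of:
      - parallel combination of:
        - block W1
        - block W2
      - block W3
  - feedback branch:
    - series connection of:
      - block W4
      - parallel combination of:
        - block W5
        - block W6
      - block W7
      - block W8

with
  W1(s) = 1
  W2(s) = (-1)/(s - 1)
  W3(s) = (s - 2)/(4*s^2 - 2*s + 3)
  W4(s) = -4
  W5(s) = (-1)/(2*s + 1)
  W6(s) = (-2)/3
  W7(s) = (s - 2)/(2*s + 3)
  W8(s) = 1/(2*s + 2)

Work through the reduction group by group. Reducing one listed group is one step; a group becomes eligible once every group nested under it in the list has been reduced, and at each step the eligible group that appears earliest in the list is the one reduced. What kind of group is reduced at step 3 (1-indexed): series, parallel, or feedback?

Step 1 - combine W1, W2 in parallel
Step 2 - series reduction of (W1+W2), W3
Step 3 - sum the parallel branches W5, W6
Step 4 - multiply W4, (W5+W6), W7, W8 (series)
Step 5 - feedback reduction of ((W1+W2)*W3), (W4*(W5+W6)*W7*W8)
At step 3 the group reduced is parallel.

Final answer: parallel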